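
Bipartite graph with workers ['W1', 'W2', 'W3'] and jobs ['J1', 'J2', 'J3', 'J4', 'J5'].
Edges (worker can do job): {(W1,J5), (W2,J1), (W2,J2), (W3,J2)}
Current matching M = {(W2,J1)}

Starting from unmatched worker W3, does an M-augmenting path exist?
Yes: W3 → J2

An M-augmenting path alternates non-matching / matching edges, starting and ending at unmatched vertices.
Path: W3 → J2
(J2 is unmatched in M, so the path is augmenting.)
Flipping edges along this path would increase |M| from 1 to 2.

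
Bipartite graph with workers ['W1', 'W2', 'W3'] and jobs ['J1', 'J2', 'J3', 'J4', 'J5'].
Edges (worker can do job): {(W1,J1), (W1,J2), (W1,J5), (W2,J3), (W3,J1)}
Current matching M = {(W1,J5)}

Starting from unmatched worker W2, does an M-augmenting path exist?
Yes: W2 → J3

An M-augmenting path alternates non-matching / matching edges, starting and ending at unmatched vertices.
Path: W2 → J3
(J3 is unmatched in M, so the path is augmenting.)
Flipping edges along this path would increase |M| from 1 to 2.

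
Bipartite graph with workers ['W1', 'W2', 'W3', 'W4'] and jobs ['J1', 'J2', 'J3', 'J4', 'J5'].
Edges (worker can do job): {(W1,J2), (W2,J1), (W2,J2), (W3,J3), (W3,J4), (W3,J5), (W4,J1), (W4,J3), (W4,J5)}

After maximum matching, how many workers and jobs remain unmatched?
Unmatched: 0 workers, 1 jobs

Maximum matching size: 4
Workers: 4 total, 4 matched, 0 unmatched
Jobs: 5 total, 4 matched, 1 unmatched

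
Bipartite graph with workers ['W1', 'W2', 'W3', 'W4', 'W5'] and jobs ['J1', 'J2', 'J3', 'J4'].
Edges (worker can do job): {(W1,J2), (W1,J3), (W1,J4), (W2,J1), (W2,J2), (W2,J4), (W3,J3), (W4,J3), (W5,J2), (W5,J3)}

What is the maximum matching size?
Maximum matching size = 4

Maximum matching: {(W1,J4), (W2,J1), (W3,J3), (W5,J2)}
Size: 4

This assigns 4 workers to 4 distinct jobs.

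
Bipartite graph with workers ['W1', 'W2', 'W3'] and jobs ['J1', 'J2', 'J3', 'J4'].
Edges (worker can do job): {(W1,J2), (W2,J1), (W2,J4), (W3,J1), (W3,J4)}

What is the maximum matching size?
Maximum matching size = 3

Maximum matching: {(W1,J2), (W2,J4), (W3,J1)}
Size: 3

This assigns 3 workers to 3 distinct jobs.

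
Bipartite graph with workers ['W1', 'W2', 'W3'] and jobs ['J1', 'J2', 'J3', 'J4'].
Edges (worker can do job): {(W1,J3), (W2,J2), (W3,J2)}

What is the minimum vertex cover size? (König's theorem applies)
Minimum vertex cover size = 2

By König's theorem: in bipartite graphs,
min vertex cover = max matching = 2

Maximum matching has size 2, so minimum vertex cover also has size 2.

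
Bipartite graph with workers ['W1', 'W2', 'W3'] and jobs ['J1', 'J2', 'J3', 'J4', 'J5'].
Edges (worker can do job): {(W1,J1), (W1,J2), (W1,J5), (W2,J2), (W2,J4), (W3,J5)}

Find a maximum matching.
Matching: {(W1,J2), (W2,J4), (W3,J5)}

Maximum matching (size 3):
  W1 → J2
  W2 → J4
  W3 → J5

Each worker is assigned to at most one job, and each job to at most one worker.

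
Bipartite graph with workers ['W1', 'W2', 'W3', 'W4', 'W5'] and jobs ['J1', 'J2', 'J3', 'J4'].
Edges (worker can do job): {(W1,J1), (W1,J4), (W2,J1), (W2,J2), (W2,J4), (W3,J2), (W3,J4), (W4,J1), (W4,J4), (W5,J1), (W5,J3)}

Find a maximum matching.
Matching: {(W2,J2), (W3,J4), (W4,J1), (W5,J3)}

Maximum matching (size 4):
  W2 → J2
  W3 → J4
  W4 → J1
  W5 → J3

Each worker is assigned to at most one job, and each job to at most one worker.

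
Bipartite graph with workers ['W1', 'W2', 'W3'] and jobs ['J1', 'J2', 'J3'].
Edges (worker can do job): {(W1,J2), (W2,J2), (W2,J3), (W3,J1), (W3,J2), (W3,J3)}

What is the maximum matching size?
Maximum matching size = 3

Maximum matching: {(W1,J2), (W2,J3), (W3,J1)}
Size: 3

This assigns 3 workers to 3 distinct jobs.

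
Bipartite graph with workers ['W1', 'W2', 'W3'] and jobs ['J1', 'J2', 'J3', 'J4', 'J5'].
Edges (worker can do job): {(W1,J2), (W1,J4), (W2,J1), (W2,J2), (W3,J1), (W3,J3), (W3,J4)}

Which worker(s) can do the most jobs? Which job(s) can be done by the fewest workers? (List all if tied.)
Most versatile: W3 (3 jobs); Least covered: J5 (0 workers)

Worker degrees (jobs they can do): W1:2, W2:2, W3:3
Job degrees (workers who can do it): J1:2, J2:2, J3:1, J4:2, J5:0

Maximum worker degree is 3, achieved by: W3
Minimum job degree is 0, achieved by: J5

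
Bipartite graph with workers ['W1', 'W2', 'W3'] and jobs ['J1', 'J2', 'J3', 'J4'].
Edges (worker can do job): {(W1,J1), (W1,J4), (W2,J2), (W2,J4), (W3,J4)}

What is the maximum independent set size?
Maximum independent set = 4

By König's theorem:
- Min vertex cover = Max matching = 3
- Max independent set = Total vertices - Min vertex cover
- Max independent set = 7 - 3 = 4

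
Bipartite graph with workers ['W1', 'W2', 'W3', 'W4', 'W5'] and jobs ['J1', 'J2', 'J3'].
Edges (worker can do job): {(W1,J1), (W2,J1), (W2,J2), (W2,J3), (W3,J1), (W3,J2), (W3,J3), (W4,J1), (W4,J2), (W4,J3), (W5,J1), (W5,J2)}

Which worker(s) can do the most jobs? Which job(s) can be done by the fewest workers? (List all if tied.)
Most versatile: W2, W3, W4 (3 jobs); Least covered: J3 (3 workers)

Worker degrees (jobs they can do): W1:1, W2:3, W3:3, W4:3, W5:2
Job degrees (workers who can do it): J1:5, J2:4, J3:3

Maximum worker degree is 3, achieved by: W2, W3, W4
Minimum job degree is 3, achieved by: J3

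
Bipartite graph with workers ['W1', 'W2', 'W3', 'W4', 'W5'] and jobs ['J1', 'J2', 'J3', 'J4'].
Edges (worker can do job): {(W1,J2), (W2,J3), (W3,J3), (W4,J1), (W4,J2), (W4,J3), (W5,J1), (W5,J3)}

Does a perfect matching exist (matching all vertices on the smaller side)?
No, maximum matching has size 3 < 4

Maximum matching has size 3, need 4 for perfect matching.
Unmatched workers: ['W1', 'W2']
Unmatched jobs: ['J4']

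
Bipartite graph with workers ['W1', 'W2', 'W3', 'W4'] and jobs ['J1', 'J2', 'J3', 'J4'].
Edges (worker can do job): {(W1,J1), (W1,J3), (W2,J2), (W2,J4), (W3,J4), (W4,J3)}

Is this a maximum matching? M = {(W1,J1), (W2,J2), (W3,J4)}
No, size 3 is not maximum

Proposed matching has size 3.
Maximum matching size for this graph: 4.

This is NOT maximum - can be improved to size 4.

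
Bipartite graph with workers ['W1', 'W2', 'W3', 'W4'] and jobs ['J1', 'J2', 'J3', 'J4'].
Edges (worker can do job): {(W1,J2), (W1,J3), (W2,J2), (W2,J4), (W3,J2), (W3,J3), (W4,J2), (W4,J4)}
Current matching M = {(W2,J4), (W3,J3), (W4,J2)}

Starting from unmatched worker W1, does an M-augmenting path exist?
No augmenting path from W1

Alternating search from W1 reaches jobs: {J2, J3, J4}.
Every reachable job is already matched in M, and following those matched edges back to workers exposes no further unvisited jobs.
No M-augmenting path from W1 exists.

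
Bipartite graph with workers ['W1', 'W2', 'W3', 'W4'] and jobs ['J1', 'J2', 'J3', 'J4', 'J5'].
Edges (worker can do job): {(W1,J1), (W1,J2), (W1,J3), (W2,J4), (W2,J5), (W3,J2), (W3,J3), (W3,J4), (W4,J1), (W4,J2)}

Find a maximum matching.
Matching: {(W1,J2), (W2,J4), (W3,J3), (W4,J1)}

Maximum matching (size 4):
  W1 → J2
  W2 → J4
  W3 → J3
  W4 → J1

Each worker is assigned to at most one job, and each job to at most one worker.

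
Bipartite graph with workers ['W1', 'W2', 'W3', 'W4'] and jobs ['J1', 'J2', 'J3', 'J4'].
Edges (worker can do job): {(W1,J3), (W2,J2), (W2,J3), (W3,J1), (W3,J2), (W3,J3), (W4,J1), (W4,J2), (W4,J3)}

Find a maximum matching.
Matching: {(W1,J3), (W3,J2), (W4,J1)}

Maximum matching (size 3):
  W1 → J3
  W3 → J2
  W4 → J1

Each worker is assigned to at most one job, and each job to at most one worker.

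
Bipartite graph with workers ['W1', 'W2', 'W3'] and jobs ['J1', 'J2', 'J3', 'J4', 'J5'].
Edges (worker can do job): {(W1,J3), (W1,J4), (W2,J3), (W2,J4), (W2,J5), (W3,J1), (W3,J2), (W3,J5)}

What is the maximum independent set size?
Maximum independent set = 5

By König's theorem:
- Min vertex cover = Max matching = 3
- Max independent set = Total vertices - Min vertex cover
- Max independent set = 8 - 3 = 5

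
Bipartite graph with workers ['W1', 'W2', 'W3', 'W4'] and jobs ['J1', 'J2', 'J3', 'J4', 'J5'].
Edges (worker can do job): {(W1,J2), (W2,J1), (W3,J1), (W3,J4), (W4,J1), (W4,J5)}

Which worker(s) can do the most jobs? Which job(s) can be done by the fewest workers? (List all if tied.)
Most versatile: W3, W4 (2 jobs); Least covered: J3 (0 workers)

Worker degrees (jobs they can do): W1:1, W2:1, W3:2, W4:2
Job degrees (workers who can do it): J1:3, J2:1, J3:0, J4:1, J5:1

Maximum worker degree is 2, achieved by: W3, W4
Minimum job degree is 0, achieved by: J3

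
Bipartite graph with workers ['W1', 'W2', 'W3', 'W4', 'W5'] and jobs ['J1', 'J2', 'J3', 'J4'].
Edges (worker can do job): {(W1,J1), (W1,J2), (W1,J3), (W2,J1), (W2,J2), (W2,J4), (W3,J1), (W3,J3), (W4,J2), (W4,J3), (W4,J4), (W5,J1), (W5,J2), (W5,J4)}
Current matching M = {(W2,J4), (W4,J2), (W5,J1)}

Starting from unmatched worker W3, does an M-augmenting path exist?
Yes: W3 → J3

An M-augmenting path alternates non-matching / matching edges, starting and ending at unmatched vertices.
Path: W3 → J3
(J3 is unmatched in M, so the path is augmenting.)
Flipping edges along this path would increase |M| from 3 to 4.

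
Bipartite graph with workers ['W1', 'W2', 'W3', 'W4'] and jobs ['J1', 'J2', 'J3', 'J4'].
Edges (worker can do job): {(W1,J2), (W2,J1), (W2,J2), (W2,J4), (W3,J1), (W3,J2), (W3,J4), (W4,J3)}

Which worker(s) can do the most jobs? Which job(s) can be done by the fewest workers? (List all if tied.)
Most versatile: W2, W3 (3 jobs); Least covered: J3 (1 workers)

Worker degrees (jobs they can do): W1:1, W2:3, W3:3, W4:1
Job degrees (workers who can do it): J1:2, J2:3, J3:1, J4:2

Maximum worker degree is 3, achieved by: W2, W3
Minimum job degree is 1, achieved by: J3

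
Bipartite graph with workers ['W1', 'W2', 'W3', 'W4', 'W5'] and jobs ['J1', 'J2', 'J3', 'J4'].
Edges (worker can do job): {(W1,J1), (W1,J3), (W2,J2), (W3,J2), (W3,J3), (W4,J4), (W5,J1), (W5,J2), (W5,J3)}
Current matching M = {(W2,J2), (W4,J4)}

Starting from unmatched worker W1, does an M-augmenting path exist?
Yes: W1 → J1

An M-augmenting path alternates non-matching / matching edges, starting and ending at unmatched vertices.
Path: W1 → J1
(J1 is unmatched in M, so the path is augmenting.)
Flipping edges along this path would increase |M| from 2 to 3.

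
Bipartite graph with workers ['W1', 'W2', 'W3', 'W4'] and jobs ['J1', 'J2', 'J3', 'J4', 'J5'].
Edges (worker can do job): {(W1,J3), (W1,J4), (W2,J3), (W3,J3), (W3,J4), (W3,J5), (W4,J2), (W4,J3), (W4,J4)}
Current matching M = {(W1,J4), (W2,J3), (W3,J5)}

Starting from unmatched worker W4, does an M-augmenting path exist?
Yes: W4 → J2

An M-augmenting path alternates non-matching / matching edges, starting and ending at unmatched vertices.
Path: W4 → J2
(J2 is unmatched in M, so the path is augmenting.)
Flipping edges along this path would increase |M| from 3 to 4.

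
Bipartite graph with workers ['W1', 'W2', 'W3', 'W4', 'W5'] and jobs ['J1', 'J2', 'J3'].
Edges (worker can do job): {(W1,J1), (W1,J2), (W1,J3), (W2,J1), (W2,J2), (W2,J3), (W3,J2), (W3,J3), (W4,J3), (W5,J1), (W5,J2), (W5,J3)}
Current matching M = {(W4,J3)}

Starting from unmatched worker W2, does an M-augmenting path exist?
Yes: W2 → J2

An M-augmenting path alternates non-matching / matching edges, starting and ending at unmatched vertices.
Path: W2 → J2
(J2 is unmatched in M, so the path is augmenting.)
Flipping edges along this path would increase |M| from 1 to 2.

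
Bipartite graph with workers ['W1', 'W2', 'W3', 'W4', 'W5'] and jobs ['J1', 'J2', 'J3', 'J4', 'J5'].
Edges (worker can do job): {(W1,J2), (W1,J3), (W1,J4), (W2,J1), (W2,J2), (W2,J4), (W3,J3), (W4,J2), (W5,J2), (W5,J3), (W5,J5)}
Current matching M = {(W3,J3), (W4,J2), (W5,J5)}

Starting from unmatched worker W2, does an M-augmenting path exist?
Yes: W2 → J4

An M-augmenting path alternates non-matching / matching edges, starting and ending at unmatched vertices.
Path: W2 → J4
(J4 is unmatched in M, so the path is augmenting.)
Flipping edges along this path would increase |M| from 3 to 4.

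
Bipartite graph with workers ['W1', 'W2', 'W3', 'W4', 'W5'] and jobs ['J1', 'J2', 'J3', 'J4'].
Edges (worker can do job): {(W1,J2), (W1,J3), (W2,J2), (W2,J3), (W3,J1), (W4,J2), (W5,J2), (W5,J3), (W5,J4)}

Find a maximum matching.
Matching: {(W1,J3), (W3,J1), (W4,J2), (W5,J4)}

Maximum matching (size 4):
  W1 → J3
  W3 → J1
  W4 → J2
  W5 → J4

Each worker is assigned to at most one job, and each job to at most one worker.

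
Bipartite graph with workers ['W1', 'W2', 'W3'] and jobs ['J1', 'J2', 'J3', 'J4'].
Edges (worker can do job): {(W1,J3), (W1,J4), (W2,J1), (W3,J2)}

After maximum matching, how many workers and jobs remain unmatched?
Unmatched: 0 workers, 1 jobs

Maximum matching size: 3
Workers: 3 total, 3 matched, 0 unmatched
Jobs: 4 total, 3 matched, 1 unmatched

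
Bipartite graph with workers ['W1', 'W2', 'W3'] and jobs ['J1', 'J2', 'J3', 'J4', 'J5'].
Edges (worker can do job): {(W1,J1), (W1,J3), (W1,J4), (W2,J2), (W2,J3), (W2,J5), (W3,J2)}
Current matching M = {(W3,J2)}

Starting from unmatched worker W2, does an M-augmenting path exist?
Yes: W2 → J5

An M-augmenting path alternates non-matching / matching edges, starting and ending at unmatched vertices.
Path: W2 → J5
(J5 is unmatched in M, so the path is augmenting.)
Flipping edges along this path would increase |M| from 1 to 2.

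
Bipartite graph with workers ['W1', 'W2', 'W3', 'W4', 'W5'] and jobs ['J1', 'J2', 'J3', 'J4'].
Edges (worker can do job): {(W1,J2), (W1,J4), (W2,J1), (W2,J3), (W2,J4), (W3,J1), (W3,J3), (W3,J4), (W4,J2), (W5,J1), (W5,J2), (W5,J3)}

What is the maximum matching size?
Maximum matching size = 4

Maximum matching: {(W1,J4), (W2,J1), (W3,J3), (W5,J2)}
Size: 4

This assigns 4 workers to 4 distinct jobs.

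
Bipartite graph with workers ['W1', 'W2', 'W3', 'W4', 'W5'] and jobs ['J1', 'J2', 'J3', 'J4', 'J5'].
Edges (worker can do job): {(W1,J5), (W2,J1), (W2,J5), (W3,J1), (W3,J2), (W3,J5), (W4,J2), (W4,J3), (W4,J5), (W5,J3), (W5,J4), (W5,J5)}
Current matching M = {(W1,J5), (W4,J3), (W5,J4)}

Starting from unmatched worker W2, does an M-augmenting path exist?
Yes: W2 → J1

An M-augmenting path alternates non-matching / matching edges, starting and ending at unmatched vertices.
Path: W2 → J1
(J1 is unmatched in M, so the path is augmenting.)
Flipping edges along this path would increase |M| from 3 to 4.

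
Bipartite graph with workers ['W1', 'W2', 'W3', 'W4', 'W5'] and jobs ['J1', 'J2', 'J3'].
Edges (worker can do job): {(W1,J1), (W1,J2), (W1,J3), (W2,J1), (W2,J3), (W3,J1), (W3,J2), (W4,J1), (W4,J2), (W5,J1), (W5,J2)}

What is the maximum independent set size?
Maximum independent set = 5

By König's theorem:
- Min vertex cover = Max matching = 3
- Max independent set = Total vertices - Min vertex cover
- Max independent set = 8 - 3 = 5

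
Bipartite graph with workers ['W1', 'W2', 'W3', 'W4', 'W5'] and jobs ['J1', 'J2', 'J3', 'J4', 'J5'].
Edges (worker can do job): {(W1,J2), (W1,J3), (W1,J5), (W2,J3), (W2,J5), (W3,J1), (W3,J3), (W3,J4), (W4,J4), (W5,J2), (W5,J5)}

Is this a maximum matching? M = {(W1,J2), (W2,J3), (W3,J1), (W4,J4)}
No, size 4 is not maximum

Proposed matching has size 4.
Maximum matching size for this graph: 5.

This is NOT maximum - can be improved to size 5.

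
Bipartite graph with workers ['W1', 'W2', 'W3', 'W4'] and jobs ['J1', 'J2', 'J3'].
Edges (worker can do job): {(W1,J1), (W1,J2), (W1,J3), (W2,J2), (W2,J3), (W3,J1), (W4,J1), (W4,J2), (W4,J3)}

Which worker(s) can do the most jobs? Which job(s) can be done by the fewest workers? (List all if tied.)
Most versatile: W1, W4 (3 jobs); Least covered: J1, J2, J3 (3 workers)

Worker degrees (jobs they can do): W1:3, W2:2, W3:1, W4:3
Job degrees (workers who can do it): J1:3, J2:3, J3:3

Maximum worker degree is 3, achieved by: W1, W4
Minimum job degree is 3, achieved by: J1, J2, J3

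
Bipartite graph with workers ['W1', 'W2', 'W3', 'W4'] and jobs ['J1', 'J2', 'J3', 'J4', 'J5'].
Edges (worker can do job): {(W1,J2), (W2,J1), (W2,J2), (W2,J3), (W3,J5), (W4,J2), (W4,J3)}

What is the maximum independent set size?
Maximum independent set = 5

By König's theorem:
- Min vertex cover = Max matching = 4
- Max independent set = Total vertices - Min vertex cover
- Max independent set = 9 - 4 = 5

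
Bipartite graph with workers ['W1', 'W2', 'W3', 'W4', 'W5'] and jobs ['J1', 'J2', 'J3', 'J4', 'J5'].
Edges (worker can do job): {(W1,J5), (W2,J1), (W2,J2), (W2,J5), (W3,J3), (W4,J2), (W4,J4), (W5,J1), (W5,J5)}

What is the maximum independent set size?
Maximum independent set = 5

By König's theorem:
- Min vertex cover = Max matching = 5
- Max independent set = Total vertices - Min vertex cover
- Max independent set = 10 - 5 = 5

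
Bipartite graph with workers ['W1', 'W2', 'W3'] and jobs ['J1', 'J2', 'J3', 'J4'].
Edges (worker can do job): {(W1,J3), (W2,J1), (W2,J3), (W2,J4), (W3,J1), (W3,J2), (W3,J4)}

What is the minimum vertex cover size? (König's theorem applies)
Minimum vertex cover size = 3

By König's theorem: in bipartite graphs,
min vertex cover = max matching = 3

Maximum matching has size 3, so minimum vertex cover also has size 3.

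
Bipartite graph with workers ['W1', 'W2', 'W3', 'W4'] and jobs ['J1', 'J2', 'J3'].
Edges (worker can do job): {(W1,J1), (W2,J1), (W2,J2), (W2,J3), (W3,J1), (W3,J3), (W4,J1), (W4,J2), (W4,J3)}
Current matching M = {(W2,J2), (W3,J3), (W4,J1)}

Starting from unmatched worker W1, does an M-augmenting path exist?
No augmenting path from W1

Alternating search from W1 reaches jobs: {J1, J2, J3}.
Every reachable job is already matched in M, and following those matched edges back to workers exposes no further unvisited jobs.
No M-augmenting path from W1 exists.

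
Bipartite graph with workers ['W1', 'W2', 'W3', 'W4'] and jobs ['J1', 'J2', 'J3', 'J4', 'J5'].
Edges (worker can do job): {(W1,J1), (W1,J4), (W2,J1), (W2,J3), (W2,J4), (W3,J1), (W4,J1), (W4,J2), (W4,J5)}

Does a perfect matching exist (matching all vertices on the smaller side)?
Yes, perfect matching exists (size 4)

Perfect matching: {(W1,J4), (W2,J3), (W3,J1), (W4,J2)}
All 4 vertices on the smaller side are matched.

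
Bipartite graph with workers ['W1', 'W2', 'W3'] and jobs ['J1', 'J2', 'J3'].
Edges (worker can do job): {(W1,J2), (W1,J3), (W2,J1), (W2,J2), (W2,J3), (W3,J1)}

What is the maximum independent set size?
Maximum independent set = 3

By König's theorem:
- Min vertex cover = Max matching = 3
- Max independent set = Total vertices - Min vertex cover
- Max independent set = 6 - 3 = 3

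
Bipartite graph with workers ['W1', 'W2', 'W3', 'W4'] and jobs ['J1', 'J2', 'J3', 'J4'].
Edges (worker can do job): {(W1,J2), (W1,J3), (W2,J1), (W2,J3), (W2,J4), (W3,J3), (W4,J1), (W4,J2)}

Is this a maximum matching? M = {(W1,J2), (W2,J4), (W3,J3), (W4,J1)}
Yes, size 4 is maximum

Proposed matching has size 4.
Maximum matching size for this graph: 4.

This is a maximum matching.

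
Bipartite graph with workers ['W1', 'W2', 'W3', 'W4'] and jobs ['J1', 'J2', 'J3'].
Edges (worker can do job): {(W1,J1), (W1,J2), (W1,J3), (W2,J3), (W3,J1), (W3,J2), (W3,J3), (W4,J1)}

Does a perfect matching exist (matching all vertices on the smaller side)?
Yes, perfect matching exists (size 3)

Perfect matching: {(W1,J2), (W3,J3), (W4,J1)}
All 3 vertices on the smaller side are matched.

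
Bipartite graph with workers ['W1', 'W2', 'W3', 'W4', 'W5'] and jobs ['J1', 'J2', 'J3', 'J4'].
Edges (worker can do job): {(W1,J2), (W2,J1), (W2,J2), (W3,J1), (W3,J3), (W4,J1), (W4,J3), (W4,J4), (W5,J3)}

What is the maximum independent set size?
Maximum independent set = 5

By König's theorem:
- Min vertex cover = Max matching = 4
- Max independent set = Total vertices - Min vertex cover
- Max independent set = 9 - 4 = 5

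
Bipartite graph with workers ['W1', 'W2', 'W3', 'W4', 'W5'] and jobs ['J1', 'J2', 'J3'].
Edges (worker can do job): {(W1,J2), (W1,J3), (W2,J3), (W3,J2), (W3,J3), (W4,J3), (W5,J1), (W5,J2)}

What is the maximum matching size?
Maximum matching size = 3

Maximum matching: {(W1,J2), (W3,J3), (W5,J1)}
Size: 3

This assigns 3 workers to 3 distinct jobs.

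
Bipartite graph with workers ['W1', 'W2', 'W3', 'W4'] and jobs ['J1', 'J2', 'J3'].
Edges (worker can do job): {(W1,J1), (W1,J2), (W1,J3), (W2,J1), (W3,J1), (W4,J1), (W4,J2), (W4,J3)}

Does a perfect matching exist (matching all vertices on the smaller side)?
Yes, perfect matching exists (size 3)

Perfect matching: {(W1,J2), (W3,J1), (W4,J3)}
All 3 vertices on the smaller side are matched.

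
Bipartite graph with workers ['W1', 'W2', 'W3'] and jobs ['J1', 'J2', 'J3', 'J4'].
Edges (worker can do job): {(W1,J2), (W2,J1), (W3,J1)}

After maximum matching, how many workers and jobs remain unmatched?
Unmatched: 1 workers, 2 jobs

Maximum matching size: 2
Workers: 3 total, 2 matched, 1 unmatched
Jobs: 4 total, 2 matched, 2 unmatched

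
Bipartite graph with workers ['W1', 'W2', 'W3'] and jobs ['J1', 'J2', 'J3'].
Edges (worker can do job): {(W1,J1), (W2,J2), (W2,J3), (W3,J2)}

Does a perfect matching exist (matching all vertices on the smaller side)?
Yes, perfect matching exists (size 3)

Perfect matching: {(W1,J1), (W2,J3), (W3,J2)}
All 3 vertices on the smaller side are matched.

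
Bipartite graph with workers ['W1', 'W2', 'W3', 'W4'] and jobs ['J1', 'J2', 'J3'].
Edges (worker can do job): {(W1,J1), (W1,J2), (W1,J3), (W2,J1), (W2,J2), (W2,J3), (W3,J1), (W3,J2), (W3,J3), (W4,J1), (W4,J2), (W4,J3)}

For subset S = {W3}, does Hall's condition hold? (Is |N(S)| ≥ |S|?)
Yes: |N(S)| = 3, |S| = 1

Subset S = {W3}
Neighbors N(S) = {J1, J2, J3}

|N(S)| = 3, |S| = 1
Hall's condition: |N(S)| ≥ |S| is satisfied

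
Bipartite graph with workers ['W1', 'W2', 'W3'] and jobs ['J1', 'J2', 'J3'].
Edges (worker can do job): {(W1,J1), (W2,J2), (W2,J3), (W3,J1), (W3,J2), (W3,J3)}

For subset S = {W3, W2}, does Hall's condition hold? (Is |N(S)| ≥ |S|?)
Yes: |N(S)| = 3, |S| = 2

Subset S = {W3, W2}
Neighbors N(S) = {J1, J2, J3}

|N(S)| = 3, |S| = 2
Hall's condition: |N(S)| ≥ |S| is satisfied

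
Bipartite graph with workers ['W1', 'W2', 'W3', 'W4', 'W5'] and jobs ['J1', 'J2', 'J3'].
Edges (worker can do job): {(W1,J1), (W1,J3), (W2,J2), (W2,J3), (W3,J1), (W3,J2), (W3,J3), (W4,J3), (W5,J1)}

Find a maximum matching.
Matching: {(W3,J2), (W4,J3), (W5,J1)}

Maximum matching (size 3):
  W3 → J2
  W4 → J3
  W5 → J1

Each worker is assigned to at most one job, and each job to at most one worker.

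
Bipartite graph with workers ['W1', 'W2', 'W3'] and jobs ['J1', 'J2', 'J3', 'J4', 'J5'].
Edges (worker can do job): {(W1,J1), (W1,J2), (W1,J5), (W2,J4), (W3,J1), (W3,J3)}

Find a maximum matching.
Matching: {(W1,J1), (W2,J4), (W3,J3)}

Maximum matching (size 3):
  W1 → J1
  W2 → J4
  W3 → J3

Each worker is assigned to at most one job, and each job to at most one worker.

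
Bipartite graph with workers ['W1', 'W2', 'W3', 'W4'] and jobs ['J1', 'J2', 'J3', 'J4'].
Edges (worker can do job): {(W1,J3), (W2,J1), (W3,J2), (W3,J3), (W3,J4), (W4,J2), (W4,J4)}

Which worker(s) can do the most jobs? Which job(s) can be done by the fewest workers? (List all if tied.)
Most versatile: W3 (3 jobs); Least covered: J1 (1 workers)

Worker degrees (jobs they can do): W1:1, W2:1, W3:3, W4:2
Job degrees (workers who can do it): J1:1, J2:2, J3:2, J4:2

Maximum worker degree is 3, achieved by: W3
Minimum job degree is 1, achieved by: J1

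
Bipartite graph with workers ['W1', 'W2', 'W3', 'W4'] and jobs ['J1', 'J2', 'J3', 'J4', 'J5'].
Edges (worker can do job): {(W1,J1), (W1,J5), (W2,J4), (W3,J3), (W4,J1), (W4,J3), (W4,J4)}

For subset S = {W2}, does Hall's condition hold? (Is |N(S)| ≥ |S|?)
Yes: |N(S)| = 1, |S| = 1

Subset S = {W2}
Neighbors N(S) = {J4}

|N(S)| = 1, |S| = 1
Hall's condition: |N(S)| ≥ |S| is satisfied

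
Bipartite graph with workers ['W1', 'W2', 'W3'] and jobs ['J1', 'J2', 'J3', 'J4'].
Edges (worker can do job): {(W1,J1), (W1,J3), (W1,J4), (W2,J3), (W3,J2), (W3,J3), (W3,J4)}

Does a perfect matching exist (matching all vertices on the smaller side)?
Yes, perfect matching exists (size 3)

Perfect matching: {(W1,J1), (W2,J3), (W3,J2)}
All 3 vertices on the smaller side are matched.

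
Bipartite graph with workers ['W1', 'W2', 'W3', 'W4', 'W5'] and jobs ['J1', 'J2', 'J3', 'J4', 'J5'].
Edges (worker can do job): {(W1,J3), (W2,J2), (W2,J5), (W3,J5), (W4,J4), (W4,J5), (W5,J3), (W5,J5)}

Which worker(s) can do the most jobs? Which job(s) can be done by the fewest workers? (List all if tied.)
Most versatile: W2, W4, W5 (2 jobs); Least covered: J1 (0 workers)

Worker degrees (jobs they can do): W1:1, W2:2, W3:1, W4:2, W5:2
Job degrees (workers who can do it): J1:0, J2:1, J3:2, J4:1, J5:4

Maximum worker degree is 2, achieved by: W2, W4, W5
Minimum job degree is 0, achieved by: J1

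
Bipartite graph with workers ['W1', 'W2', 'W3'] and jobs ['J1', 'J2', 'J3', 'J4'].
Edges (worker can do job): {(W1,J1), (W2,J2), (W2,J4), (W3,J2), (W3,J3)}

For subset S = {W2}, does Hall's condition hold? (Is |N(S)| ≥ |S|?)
Yes: |N(S)| = 2, |S| = 1

Subset S = {W2}
Neighbors N(S) = {J2, J4}

|N(S)| = 2, |S| = 1
Hall's condition: |N(S)| ≥ |S| is satisfied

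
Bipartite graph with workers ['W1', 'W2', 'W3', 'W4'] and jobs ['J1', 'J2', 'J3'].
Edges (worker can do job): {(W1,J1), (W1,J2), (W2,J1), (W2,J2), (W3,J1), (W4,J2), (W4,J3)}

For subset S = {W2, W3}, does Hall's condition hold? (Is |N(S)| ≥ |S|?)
Yes: |N(S)| = 2, |S| = 2

Subset S = {W2, W3}
Neighbors N(S) = {J1, J2}

|N(S)| = 2, |S| = 2
Hall's condition: |N(S)| ≥ |S| is satisfied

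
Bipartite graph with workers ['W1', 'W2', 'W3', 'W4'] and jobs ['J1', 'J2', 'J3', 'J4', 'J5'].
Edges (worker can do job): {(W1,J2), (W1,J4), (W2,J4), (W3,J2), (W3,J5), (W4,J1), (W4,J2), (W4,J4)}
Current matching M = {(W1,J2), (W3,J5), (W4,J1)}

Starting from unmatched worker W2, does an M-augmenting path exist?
Yes: W2 → J4

An M-augmenting path alternates non-matching / matching edges, starting and ending at unmatched vertices.
Path: W2 → J4
(J4 is unmatched in M, so the path is augmenting.)
Flipping edges along this path would increase |M| from 3 to 4.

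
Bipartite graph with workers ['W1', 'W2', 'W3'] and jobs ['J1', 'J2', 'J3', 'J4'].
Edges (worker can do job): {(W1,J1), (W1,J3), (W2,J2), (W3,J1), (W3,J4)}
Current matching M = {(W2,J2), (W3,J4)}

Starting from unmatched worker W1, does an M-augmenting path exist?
Yes: W1 → J1

An M-augmenting path alternates non-matching / matching edges, starting and ending at unmatched vertices.
Path: W1 → J1
(J1 is unmatched in M, so the path is augmenting.)
Flipping edges along this path would increase |M| from 2 to 3.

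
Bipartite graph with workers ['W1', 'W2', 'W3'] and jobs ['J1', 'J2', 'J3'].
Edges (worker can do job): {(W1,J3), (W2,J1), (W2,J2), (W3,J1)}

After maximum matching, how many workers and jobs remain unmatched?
Unmatched: 0 workers, 0 jobs

Maximum matching size: 3
Workers: 3 total, 3 matched, 0 unmatched
Jobs: 3 total, 3 matched, 0 unmatched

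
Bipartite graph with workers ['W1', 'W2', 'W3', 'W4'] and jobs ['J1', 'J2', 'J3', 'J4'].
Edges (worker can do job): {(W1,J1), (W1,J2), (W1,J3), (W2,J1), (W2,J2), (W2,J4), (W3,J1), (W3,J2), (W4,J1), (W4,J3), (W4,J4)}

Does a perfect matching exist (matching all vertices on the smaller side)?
Yes, perfect matching exists (size 4)

Perfect matching: {(W1,J3), (W2,J4), (W3,J2), (W4,J1)}
All 4 vertices on the smaller side are matched.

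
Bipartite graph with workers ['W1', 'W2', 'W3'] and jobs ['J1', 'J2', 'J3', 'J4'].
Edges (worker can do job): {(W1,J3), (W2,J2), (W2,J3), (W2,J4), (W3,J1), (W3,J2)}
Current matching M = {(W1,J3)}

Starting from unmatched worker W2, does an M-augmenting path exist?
Yes: W2 → J4

An M-augmenting path alternates non-matching / matching edges, starting and ending at unmatched vertices.
Path: W2 → J4
(J4 is unmatched in M, so the path is augmenting.)
Flipping edges along this path would increase |M| from 1 to 2.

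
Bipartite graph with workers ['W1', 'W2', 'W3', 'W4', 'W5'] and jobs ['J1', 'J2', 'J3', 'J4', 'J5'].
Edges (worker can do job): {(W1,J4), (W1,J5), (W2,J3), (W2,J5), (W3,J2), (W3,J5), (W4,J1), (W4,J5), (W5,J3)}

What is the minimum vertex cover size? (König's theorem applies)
Minimum vertex cover size = 5

By König's theorem: in bipartite graphs,
min vertex cover = max matching = 5

Maximum matching has size 5, so minimum vertex cover also has size 5.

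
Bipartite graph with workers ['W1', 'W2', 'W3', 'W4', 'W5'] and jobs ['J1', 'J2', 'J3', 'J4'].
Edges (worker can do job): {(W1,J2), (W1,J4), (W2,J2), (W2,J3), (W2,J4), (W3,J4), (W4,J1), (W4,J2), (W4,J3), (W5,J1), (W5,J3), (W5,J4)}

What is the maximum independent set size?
Maximum independent set = 5

By König's theorem:
- Min vertex cover = Max matching = 4
- Max independent set = Total vertices - Min vertex cover
- Max independent set = 9 - 4 = 5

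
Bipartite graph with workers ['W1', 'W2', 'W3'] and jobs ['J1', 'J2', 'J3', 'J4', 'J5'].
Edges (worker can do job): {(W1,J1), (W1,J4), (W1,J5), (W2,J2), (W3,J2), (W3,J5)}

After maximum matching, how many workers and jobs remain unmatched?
Unmatched: 0 workers, 2 jobs

Maximum matching size: 3
Workers: 3 total, 3 matched, 0 unmatched
Jobs: 5 total, 3 matched, 2 unmatched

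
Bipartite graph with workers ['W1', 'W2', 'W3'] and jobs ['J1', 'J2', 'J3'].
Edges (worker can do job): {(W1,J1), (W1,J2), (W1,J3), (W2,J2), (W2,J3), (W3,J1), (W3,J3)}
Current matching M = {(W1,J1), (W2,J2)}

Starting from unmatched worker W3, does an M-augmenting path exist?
Yes: W3 → J3

An M-augmenting path alternates non-matching / matching edges, starting and ending at unmatched vertices.
Path: W3 → J3
(J3 is unmatched in M, so the path is augmenting.)
Flipping edges along this path would increase |M| from 2 to 3.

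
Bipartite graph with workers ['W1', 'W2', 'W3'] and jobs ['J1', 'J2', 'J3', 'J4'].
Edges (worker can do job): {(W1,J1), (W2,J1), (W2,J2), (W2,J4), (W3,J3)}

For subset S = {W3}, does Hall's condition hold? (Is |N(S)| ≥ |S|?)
Yes: |N(S)| = 1, |S| = 1

Subset S = {W3}
Neighbors N(S) = {J3}

|N(S)| = 1, |S| = 1
Hall's condition: |N(S)| ≥ |S| is satisfied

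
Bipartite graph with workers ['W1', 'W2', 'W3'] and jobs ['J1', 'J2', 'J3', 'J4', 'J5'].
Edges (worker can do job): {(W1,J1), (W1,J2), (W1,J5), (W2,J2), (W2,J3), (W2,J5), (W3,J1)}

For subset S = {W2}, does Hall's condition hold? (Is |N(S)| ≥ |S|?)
Yes: |N(S)| = 3, |S| = 1

Subset S = {W2}
Neighbors N(S) = {J2, J3, J5}

|N(S)| = 3, |S| = 1
Hall's condition: |N(S)| ≥ |S| is satisfied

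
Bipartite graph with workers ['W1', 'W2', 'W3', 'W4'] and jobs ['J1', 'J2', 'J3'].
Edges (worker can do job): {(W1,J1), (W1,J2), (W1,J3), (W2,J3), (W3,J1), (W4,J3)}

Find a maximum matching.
Matching: {(W1,J2), (W3,J1), (W4,J3)}

Maximum matching (size 3):
  W1 → J2
  W3 → J1
  W4 → J3

Each worker is assigned to at most one job, and each job to at most one worker.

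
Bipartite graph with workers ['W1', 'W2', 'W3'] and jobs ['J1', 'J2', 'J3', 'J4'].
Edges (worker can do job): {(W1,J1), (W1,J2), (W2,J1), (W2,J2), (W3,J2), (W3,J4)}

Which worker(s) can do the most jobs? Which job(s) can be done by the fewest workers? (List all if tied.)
Most versatile: W1, W2, W3 (2 jobs); Least covered: J3 (0 workers)

Worker degrees (jobs they can do): W1:2, W2:2, W3:2
Job degrees (workers who can do it): J1:2, J2:3, J3:0, J4:1

Maximum worker degree is 2, achieved by: W1, W2, W3
Minimum job degree is 0, achieved by: J3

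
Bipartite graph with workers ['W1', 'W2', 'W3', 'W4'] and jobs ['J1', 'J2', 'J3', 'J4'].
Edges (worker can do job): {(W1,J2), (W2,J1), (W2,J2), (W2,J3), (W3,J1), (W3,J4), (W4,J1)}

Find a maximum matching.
Matching: {(W1,J2), (W2,J3), (W3,J4), (W4,J1)}

Maximum matching (size 4):
  W1 → J2
  W2 → J3
  W3 → J4
  W4 → J1

Each worker is assigned to at most one job, and each job to at most one worker.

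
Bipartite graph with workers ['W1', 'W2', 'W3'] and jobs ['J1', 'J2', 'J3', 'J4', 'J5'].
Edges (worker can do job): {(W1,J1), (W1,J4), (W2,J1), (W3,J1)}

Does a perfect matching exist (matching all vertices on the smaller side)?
No, maximum matching has size 2 < 3

Maximum matching has size 2, need 3 for perfect matching.
Unmatched workers: ['W2']
Unmatched jobs: ['J3', 'J5', 'J2']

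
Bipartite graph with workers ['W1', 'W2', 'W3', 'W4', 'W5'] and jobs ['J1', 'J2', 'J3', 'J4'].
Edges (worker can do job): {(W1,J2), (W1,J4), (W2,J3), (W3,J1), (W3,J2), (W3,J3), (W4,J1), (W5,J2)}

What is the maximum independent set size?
Maximum independent set = 5

By König's theorem:
- Min vertex cover = Max matching = 4
- Max independent set = Total vertices - Min vertex cover
- Max independent set = 9 - 4 = 5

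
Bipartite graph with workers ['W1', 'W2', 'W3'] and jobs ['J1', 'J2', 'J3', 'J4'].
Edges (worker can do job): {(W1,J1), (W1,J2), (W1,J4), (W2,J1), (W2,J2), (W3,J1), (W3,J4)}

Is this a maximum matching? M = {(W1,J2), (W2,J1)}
No, size 2 is not maximum

Proposed matching has size 2.
Maximum matching size for this graph: 3.

This is NOT maximum - can be improved to size 3.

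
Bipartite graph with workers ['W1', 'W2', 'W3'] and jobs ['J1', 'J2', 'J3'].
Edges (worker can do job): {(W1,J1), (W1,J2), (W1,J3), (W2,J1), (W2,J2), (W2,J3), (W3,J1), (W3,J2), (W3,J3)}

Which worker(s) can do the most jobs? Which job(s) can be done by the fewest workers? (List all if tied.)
Most versatile: W1, W2, W3 (3 jobs); Least covered: J1, J2, J3 (3 workers)

Worker degrees (jobs they can do): W1:3, W2:3, W3:3
Job degrees (workers who can do it): J1:3, J2:3, J3:3

Maximum worker degree is 3, achieved by: W1, W2, W3
Minimum job degree is 3, achieved by: J1, J2, J3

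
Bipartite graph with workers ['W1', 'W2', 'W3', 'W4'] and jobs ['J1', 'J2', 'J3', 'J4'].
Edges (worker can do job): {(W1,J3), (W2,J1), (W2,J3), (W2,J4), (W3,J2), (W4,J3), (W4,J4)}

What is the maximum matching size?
Maximum matching size = 4

Maximum matching: {(W1,J3), (W2,J1), (W3,J2), (W4,J4)}
Size: 4

This assigns 4 workers to 4 distinct jobs.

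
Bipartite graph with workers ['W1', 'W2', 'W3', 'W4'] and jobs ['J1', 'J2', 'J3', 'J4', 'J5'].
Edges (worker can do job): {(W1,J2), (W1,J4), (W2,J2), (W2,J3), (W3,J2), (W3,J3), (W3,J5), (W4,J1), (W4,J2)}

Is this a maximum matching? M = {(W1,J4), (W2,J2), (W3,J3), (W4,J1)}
Yes, size 4 is maximum

Proposed matching has size 4.
Maximum matching size for this graph: 4.

This is a maximum matching.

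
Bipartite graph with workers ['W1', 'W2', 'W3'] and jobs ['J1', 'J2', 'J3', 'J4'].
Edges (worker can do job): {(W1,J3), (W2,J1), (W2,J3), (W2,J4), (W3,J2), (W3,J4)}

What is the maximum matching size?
Maximum matching size = 3

Maximum matching: {(W1,J3), (W2,J1), (W3,J4)}
Size: 3

This assigns 3 workers to 3 distinct jobs.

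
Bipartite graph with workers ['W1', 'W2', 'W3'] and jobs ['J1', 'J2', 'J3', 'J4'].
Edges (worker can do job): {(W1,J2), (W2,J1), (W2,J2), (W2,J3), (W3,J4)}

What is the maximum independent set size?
Maximum independent set = 4

By König's theorem:
- Min vertex cover = Max matching = 3
- Max independent set = Total vertices - Min vertex cover
- Max independent set = 7 - 3 = 4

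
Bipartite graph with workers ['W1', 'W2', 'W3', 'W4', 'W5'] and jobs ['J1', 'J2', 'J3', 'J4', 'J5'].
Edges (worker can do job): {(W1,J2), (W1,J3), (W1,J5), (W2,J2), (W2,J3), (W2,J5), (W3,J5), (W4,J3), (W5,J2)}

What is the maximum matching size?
Maximum matching size = 3

Maximum matching: {(W3,J5), (W4,J3), (W5,J2)}
Size: 3

This assigns 3 workers to 3 distinct jobs.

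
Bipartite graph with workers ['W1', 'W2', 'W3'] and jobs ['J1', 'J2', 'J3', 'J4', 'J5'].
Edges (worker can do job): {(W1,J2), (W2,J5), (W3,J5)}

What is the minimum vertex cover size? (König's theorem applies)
Minimum vertex cover size = 2

By König's theorem: in bipartite graphs,
min vertex cover = max matching = 2

Maximum matching has size 2, so minimum vertex cover also has size 2.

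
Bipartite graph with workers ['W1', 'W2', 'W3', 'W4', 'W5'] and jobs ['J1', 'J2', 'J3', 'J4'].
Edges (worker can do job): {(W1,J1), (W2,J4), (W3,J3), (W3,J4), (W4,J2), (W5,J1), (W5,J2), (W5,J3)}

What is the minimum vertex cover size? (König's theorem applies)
Minimum vertex cover size = 4

By König's theorem: in bipartite graphs,
min vertex cover = max matching = 4

Maximum matching has size 4, so minimum vertex cover also has size 4.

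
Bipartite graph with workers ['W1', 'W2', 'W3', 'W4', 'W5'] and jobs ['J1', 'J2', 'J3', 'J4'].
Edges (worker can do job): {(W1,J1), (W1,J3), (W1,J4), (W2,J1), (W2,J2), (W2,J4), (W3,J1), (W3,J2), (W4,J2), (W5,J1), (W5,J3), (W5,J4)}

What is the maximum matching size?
Maximum matching size = 4

Maximum matching: {(W1,J3), (W2,J1), (W3,J2), (W5,J4)}
Size: 4

This assigns 4 workers to 4 distinct jobs.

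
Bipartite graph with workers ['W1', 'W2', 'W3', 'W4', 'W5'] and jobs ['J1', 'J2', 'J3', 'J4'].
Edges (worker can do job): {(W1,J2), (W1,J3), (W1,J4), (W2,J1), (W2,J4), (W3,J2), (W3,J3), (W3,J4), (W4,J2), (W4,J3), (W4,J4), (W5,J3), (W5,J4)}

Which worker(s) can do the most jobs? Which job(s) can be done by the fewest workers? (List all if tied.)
Most versatile: W1, W3, W4 (3 jobs); Least covered: J1 (1 workers)

Worker degrees (jobs they can do): W1:3, W2:2, W3:3, W4:3, W5:2
Job degrees (workers who can do it): J1:1, J2:3, J3:4, J4:5

Maximum worker degree is 3, achieved by: W1, W3, W4
Minimum job degree is 1, achieved by: J1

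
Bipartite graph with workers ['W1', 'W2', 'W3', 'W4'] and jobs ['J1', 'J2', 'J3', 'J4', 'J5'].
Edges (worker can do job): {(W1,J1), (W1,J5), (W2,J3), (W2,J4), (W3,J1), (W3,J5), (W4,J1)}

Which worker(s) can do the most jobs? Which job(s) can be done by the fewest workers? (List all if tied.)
Most versatile: W1, W2, W3 (2 jobs); Least covered: J2 (0 workers)

Worker degrees (jobs they can do): W1:2, W2:2, W3:2, W4:1
Job degrees (workers who can do it): J1:3, J2:0, J3:1, J4:1, J5:2

Maximum worker degree is 2, achieved by: W1, W2, W3
Minimum job degree is 0, achieved by: J2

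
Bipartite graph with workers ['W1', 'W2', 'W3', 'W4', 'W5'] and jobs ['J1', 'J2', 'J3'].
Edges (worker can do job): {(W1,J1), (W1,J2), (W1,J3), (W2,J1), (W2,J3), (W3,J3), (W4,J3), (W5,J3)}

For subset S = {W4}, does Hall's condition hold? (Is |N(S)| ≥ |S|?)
Yes: |N(S)| = 1, |S| = 1

Subset S = {W4}
Neighbors N(S) = {J3}

|N(S)| = 1, |S| = 1
Hall's condition: |N(S)| ≥ |S| is satisfied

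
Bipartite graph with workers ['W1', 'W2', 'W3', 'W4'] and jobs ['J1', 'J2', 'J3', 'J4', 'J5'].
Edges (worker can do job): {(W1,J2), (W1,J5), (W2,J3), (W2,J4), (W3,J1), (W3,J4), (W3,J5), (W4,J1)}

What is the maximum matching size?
Maximum matching size = 4

Maximum matching: {(W1,J2), (W2,J3), (W3,J5), (W4,J1)}
Size: 4

This assigns 4 workers to 4 distinct jobs.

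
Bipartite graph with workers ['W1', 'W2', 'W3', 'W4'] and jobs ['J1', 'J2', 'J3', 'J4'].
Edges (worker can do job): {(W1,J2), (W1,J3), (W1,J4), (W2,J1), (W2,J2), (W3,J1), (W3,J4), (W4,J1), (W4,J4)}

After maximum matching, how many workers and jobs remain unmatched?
Unmatched: 0 workers, 0 jobs

Maximum matching size: 4
Workers: 4 total, 4 matched, 0 unmatched
Jobs: 4 total, 4 matched, 0 unmatched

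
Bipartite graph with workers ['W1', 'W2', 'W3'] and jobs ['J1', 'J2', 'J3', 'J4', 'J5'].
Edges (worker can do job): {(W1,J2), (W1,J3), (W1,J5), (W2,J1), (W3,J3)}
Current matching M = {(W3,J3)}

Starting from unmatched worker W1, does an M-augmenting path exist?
Yes: W1 → J5

An M-augmenting path alternates non-matching / matching edges, starting and ending at unmatched vertices.
Path: W1 → J5
(J5 is unmatched in M, so the path is augmenting.)
Flipping edges along this path would increase |M| from 1 to 2.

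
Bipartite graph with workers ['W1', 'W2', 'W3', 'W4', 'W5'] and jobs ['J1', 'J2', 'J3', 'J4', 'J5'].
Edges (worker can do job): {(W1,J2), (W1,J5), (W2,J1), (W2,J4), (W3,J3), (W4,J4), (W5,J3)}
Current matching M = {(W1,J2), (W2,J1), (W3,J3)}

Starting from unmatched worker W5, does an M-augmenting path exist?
No augmenting path from W5

Alternating search from W5 reaches jobs: {J3}.
Every reachable job is already matched in M, and following those matched edges back to workers exposes no further unvisited jobs.
No M-augmenting path from W5 exists.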